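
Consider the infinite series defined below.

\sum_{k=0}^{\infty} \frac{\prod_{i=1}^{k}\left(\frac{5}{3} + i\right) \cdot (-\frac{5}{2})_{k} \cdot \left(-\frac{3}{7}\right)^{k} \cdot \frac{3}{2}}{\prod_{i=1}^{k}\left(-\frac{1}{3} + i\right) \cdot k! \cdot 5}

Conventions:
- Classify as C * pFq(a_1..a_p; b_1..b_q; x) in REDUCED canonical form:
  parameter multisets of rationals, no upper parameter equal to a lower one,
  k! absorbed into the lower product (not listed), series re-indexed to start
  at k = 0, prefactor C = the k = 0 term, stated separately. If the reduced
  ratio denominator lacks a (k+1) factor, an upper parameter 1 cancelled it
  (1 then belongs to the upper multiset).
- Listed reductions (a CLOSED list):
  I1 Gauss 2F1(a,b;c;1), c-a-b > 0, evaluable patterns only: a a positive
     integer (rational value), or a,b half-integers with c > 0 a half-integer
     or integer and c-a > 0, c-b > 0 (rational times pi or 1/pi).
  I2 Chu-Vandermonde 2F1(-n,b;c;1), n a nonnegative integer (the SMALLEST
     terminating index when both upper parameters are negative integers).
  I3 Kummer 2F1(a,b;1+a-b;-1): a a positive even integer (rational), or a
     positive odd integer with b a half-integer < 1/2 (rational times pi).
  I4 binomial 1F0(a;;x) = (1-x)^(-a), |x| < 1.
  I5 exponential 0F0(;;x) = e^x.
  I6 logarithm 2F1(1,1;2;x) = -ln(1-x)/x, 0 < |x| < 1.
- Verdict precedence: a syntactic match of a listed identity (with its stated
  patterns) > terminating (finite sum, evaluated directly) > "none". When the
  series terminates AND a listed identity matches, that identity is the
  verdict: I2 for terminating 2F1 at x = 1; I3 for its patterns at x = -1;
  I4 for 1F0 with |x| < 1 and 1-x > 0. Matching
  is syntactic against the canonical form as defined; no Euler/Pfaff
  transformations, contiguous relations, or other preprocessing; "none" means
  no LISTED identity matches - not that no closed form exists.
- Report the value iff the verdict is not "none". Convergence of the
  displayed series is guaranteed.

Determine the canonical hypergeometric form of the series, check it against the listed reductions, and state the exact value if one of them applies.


The series (x = -\frac{3}{7}) is 2F1: upper {-\frac{5}{2}, \frac{8}{3}}, lower {\frac{2}{3}}, prefactor \frac{3}{10}. Verdict: no listed reduction: x = -\frac{3}{7} and upper {-\frac{5}{2}, \frac{8}{3}} fail every I1-I6 pattern.

Key observation: from the first term \frac{3}{10}: the lower running product (C = 3/10, x = -3/7) is a rising factorial.
Ratio: r(k) = -\frac{3}{7} * (k-\frac{5}{2}) (k+\frac{8}{3}) / [(k+\frac{2}{3}) (k+1)] - rational in k. x = -\frac{3}{7}; t_0 = \frac{3}{10}; negate the roots.


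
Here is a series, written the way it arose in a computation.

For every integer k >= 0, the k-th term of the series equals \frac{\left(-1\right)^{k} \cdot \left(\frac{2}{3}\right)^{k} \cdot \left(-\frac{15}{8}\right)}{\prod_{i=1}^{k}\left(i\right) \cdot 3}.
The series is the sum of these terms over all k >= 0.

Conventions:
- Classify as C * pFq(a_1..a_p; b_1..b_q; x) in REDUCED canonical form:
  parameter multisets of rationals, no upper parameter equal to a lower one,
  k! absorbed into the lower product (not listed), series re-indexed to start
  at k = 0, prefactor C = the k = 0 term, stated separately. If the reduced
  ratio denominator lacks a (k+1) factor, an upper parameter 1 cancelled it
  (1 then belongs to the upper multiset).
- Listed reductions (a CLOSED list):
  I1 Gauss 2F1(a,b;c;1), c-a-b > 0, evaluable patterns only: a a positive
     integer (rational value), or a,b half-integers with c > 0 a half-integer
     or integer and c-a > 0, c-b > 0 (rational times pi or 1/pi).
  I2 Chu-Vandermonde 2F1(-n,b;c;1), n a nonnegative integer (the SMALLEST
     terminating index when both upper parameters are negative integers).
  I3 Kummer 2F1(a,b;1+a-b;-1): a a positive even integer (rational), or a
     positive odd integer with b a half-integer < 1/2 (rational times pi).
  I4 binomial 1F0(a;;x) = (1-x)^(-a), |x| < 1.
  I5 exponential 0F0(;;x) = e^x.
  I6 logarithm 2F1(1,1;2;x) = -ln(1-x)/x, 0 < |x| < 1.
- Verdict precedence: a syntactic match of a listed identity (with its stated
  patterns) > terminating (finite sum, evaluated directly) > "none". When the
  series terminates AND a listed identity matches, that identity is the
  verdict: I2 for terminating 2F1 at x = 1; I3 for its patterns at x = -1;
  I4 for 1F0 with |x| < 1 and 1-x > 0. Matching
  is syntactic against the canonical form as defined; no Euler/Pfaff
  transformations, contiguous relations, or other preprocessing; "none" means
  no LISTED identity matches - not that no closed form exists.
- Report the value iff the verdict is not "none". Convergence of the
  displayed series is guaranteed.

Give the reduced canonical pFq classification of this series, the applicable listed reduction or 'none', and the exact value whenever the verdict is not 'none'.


Key step: from the first term -\frac{5}{8}: the (-1)^k factor (prefactor -5/8) folds into the argument's sign.
Term ratio: r(k) = -\frac{2}{3} * 1 / [(k+1)] ; factor over Q: parameters, x = -\frac{2}{3}, and C = -\frac{5}{8}.

Prefactor -\frac{5}{8}, argument -\frac{2}{3}: 0F0 with upper {-} over lower {-}. Verdict at x = -\frac{2}{3}: exponential (I5) matches (the 0F0 exponential series at x = -\frac{2}{3}). Sum: \left(-\frac{5}{8}\right) \cdot e^{-\frac{2}{3}}.


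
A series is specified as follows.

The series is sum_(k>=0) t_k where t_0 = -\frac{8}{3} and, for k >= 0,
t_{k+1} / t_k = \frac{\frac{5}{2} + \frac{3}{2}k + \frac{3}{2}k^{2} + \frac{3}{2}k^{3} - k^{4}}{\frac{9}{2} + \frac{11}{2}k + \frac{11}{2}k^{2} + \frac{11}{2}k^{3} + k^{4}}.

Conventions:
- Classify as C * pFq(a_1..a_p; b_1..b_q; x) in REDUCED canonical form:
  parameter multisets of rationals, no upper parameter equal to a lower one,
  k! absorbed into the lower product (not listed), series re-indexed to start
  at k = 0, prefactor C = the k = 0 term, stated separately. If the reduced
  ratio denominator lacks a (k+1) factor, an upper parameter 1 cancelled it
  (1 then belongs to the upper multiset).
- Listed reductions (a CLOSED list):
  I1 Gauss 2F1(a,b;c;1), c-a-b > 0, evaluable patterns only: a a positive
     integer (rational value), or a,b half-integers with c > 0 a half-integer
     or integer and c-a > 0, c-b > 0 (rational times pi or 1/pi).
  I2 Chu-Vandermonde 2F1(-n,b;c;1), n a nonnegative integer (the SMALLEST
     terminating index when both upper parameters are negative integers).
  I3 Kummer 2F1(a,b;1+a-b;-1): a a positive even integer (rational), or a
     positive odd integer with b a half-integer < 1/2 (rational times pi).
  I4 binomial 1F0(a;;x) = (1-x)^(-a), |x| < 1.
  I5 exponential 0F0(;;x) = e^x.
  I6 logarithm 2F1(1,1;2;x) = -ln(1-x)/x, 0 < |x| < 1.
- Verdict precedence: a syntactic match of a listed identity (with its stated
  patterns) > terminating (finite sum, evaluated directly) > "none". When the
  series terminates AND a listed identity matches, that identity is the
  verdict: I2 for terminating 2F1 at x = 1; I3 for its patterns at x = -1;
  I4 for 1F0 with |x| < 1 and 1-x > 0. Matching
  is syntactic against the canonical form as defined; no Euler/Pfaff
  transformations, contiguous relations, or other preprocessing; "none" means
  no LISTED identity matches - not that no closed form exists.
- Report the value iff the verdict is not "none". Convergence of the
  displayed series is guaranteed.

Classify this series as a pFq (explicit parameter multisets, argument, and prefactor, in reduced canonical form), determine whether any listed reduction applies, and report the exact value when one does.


The series (x = -1) is 2F1: upper {-\frac{5}{2}, 1}, lower {\frac{9}{2}}, prefactor -\frac{8}{3}. Verdict: this is the Kummer evaluation I3 (x = -1; c = \frac{9}{2} equals 1+a-b for upper {-\frac{5}{2}, 1}: listed pattern). Value: \left(-\frac{35}{24}\right) \cdot \pi.

Key observation: t_0 being -\frac{8}{3}, cancel k^2 + 1 from the displayed ratio first; then C = -8/3, x = -1.
Ratio: r(k) = -1 * (k-\frac{5}{2}) (k+1) / [(k+\frac{9}{2}) (k+1)] - rational in k. x = -1; t_0 = -\frac{8}{3}; negate the roots.


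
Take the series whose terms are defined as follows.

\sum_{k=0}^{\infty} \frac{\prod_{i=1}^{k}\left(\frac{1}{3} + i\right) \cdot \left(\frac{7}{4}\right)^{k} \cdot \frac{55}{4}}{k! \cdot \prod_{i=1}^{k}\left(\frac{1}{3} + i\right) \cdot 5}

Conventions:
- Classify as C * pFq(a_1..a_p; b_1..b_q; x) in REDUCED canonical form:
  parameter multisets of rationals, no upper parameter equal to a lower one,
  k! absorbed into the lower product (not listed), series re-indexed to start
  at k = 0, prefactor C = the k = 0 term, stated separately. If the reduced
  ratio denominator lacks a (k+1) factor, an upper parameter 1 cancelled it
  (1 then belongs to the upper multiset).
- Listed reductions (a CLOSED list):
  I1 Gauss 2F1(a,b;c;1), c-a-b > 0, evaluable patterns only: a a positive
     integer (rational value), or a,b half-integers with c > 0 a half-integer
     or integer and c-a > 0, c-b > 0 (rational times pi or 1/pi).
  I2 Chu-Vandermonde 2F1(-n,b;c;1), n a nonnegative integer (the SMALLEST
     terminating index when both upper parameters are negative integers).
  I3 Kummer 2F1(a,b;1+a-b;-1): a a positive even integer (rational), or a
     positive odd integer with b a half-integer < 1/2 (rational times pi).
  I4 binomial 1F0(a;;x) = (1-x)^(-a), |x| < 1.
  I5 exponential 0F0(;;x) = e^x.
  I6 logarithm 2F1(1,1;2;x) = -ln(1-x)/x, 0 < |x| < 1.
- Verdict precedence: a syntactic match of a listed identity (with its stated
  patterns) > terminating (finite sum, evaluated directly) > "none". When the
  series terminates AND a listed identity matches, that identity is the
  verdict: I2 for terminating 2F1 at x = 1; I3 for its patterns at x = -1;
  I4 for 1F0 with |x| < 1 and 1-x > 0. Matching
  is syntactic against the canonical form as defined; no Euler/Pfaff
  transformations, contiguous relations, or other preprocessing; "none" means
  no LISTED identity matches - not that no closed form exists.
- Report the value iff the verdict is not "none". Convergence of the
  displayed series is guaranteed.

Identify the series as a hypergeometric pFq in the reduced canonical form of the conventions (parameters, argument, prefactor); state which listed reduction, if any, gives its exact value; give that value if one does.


This is \frac{11}{4} * 0F0(-; -; \frac{7}{4}) in reduced canonical form. Verdict: exponential (I5) fires (the 0F0 exponential series at x = \frac{7}{4}). Value: \frac{11}{4} \cdot e^{\frac{7}{4}}.

The tell: x = \frac{7}{4} and the constant factors (C = 11/4) combine into one prefactor.
Step ratio: r(k) = \frac{7}{4} * 1 / [(k+1)] - rational in k. x = \frac{7}{4}; t_0 = \frac{11}{4}; negate the roots.


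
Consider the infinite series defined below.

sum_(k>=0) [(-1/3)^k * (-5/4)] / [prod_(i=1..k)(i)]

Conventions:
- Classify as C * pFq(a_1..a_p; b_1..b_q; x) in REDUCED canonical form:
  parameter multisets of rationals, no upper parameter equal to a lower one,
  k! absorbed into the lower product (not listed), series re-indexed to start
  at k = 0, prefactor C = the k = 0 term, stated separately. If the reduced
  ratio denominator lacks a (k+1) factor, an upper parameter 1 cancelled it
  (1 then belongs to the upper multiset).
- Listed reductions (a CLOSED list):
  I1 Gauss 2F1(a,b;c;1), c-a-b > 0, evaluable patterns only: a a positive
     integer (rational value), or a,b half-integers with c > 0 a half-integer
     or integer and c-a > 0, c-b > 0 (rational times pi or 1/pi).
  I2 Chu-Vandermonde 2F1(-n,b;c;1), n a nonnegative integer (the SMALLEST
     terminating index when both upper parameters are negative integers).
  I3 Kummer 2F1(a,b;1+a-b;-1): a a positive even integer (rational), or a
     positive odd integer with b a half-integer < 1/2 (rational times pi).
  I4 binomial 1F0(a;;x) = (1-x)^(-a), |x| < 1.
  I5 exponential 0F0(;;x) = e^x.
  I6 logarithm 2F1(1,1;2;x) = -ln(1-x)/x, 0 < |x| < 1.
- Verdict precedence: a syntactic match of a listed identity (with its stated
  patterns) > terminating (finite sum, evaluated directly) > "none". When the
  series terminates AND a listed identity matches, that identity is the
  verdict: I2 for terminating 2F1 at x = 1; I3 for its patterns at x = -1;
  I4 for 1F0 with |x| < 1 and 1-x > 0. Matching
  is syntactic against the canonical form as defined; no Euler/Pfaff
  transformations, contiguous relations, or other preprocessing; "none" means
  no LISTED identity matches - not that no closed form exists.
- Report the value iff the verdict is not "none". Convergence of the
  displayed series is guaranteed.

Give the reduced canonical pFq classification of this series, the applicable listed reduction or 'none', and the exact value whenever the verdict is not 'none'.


Classification (C = -5/4): 0F0 with upper {-}, lower {-}, argument x = -1/3. Verdict at x = -1/3: the I5 exponential reduction matches (the 0F0 exponential series at x = -1/3). Its exact value is (-5/4) * e^(-1/3).

The tell: x = (-1/3) and the product of the first k integers (prefactor -5/4) is k!.
Adjacent-term ratio: r(k) = (-1/3) * 1 / [(k+1)] ; factor over Q: parameters, x = (-1/3), and C = -5/4.


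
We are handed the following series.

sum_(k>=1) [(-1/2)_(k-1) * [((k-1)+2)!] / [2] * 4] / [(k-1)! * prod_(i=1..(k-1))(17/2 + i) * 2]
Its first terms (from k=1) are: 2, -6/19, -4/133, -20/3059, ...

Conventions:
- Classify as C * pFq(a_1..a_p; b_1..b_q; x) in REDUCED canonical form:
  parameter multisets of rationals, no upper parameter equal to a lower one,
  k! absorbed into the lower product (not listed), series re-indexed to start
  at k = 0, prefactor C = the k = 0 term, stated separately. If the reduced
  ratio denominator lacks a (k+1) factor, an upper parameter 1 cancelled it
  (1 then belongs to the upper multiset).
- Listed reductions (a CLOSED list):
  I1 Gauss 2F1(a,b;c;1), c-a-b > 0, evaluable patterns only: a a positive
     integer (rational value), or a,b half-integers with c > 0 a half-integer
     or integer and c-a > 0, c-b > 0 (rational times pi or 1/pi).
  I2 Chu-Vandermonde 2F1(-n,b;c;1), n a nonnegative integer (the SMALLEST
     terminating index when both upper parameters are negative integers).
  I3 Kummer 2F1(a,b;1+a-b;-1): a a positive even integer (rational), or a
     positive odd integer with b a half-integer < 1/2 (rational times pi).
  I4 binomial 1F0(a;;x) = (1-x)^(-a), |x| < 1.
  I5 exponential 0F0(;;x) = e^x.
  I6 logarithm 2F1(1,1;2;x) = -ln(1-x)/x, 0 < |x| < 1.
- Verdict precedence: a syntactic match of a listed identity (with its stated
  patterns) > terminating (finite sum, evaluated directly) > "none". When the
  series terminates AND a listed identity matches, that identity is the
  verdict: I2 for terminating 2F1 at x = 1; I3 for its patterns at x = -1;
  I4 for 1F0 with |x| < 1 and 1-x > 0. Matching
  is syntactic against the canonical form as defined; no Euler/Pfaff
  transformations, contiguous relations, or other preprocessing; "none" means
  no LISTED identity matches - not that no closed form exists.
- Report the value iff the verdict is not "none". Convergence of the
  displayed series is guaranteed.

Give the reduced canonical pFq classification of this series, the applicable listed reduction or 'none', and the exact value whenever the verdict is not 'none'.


This is 2 * 2F1(-1/2, 3; 19/2; 1) in reduced canonical form. Verdict: Gauss (I1, integer-parameter pattern) applies (x = 1: the Gamma ratio telescopes since c-a-b = 7 > 0 and a = 3 in Z>0). Sum: 1105/672.

The tell: x = 1 and the lower running product (C = 2) is a rising factorial.
Consecutive-term ratio: r(k) = 1 * (k-1/2) (k+3) / [(k+19/2) (k+1)] - rational in k, leading ratio 1; with t_0 = 2, classification follows.


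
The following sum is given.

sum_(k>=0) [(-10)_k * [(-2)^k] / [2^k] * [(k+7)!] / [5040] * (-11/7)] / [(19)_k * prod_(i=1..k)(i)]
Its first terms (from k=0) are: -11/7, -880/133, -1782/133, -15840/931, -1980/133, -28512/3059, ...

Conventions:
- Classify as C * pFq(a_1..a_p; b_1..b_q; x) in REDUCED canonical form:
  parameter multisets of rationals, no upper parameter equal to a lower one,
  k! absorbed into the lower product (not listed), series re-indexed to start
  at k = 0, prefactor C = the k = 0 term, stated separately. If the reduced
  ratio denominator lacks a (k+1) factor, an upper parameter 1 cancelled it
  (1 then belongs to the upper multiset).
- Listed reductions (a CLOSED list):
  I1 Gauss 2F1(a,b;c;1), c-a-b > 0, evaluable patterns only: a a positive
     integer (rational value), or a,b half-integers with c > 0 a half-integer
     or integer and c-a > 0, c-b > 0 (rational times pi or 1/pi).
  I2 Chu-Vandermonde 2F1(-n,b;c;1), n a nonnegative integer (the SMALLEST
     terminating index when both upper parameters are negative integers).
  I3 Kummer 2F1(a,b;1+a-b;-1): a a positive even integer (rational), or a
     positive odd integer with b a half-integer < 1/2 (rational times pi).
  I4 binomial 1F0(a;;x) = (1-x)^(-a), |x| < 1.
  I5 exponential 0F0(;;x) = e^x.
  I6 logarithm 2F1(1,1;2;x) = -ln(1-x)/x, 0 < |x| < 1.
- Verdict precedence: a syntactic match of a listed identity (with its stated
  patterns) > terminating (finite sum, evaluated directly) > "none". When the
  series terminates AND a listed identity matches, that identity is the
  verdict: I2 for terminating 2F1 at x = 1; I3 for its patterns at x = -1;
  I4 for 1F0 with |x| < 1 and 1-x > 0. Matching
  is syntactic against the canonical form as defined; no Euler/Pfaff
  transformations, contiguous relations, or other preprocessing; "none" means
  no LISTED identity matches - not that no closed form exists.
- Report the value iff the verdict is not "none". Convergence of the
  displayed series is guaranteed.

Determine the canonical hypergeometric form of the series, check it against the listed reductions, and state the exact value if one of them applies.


With C = -11/7: the canonical form is 2F1(-10, 8; 19; -1). Verdict: Kummer (I3) fires (x = -1; c = 19 equals 1+a-b for upper {-10, 8}: listed pattern). Sum: -3366/49.

Key observation: t_0 being -11/7, the two k-th powers (C = -11/7) combine into one argument.
Consecutive-term ratio: r(k) = (-1) * (k-10) (k+8) / [(k+19) (k+1)] - poly over poly, x = (-1) from leading terms; C = -11/7 at k = 0.


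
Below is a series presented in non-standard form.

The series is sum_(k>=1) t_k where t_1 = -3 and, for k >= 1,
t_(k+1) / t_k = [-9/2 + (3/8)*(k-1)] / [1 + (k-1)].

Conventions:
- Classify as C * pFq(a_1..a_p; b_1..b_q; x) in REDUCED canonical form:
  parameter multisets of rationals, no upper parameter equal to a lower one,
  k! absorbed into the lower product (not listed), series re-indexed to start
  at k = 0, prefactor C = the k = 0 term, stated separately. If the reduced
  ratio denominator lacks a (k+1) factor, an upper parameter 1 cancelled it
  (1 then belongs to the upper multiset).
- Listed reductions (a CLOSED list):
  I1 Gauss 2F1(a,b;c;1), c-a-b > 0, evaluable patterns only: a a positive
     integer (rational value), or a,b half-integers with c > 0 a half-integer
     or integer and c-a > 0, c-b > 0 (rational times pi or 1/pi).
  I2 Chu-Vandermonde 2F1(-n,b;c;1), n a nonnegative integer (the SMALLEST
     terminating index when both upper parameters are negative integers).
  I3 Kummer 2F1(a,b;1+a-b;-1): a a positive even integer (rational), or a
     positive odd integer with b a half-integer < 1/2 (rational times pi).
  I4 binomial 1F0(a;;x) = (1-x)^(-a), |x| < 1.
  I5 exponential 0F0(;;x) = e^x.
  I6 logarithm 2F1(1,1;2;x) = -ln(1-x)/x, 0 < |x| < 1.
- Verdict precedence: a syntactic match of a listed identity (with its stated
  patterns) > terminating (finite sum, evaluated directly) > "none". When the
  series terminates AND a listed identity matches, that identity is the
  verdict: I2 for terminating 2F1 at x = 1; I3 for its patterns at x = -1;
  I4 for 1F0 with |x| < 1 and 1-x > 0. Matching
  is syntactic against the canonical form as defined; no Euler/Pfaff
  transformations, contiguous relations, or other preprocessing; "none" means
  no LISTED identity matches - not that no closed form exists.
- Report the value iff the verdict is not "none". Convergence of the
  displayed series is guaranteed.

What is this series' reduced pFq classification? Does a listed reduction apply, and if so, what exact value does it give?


The series (x = 3/8) is 1F0: upper {-12}, lower {-}, prefactor -3. Verdict at x = 3/8: the binomial series (I4) matches (the 1F0 binomial series: exponent 12, x = 3/8). Hence: -732421875/68719476736.

Key observation: with t_0 = -3, roots of the ratio polynomials (C = -3) are the negated parameters.
Ratio: r(k) = (3/8) * (k-12) / [(k+1)] - rational in k, leading ratio (3/8); with t_0 = -3, classification follows.


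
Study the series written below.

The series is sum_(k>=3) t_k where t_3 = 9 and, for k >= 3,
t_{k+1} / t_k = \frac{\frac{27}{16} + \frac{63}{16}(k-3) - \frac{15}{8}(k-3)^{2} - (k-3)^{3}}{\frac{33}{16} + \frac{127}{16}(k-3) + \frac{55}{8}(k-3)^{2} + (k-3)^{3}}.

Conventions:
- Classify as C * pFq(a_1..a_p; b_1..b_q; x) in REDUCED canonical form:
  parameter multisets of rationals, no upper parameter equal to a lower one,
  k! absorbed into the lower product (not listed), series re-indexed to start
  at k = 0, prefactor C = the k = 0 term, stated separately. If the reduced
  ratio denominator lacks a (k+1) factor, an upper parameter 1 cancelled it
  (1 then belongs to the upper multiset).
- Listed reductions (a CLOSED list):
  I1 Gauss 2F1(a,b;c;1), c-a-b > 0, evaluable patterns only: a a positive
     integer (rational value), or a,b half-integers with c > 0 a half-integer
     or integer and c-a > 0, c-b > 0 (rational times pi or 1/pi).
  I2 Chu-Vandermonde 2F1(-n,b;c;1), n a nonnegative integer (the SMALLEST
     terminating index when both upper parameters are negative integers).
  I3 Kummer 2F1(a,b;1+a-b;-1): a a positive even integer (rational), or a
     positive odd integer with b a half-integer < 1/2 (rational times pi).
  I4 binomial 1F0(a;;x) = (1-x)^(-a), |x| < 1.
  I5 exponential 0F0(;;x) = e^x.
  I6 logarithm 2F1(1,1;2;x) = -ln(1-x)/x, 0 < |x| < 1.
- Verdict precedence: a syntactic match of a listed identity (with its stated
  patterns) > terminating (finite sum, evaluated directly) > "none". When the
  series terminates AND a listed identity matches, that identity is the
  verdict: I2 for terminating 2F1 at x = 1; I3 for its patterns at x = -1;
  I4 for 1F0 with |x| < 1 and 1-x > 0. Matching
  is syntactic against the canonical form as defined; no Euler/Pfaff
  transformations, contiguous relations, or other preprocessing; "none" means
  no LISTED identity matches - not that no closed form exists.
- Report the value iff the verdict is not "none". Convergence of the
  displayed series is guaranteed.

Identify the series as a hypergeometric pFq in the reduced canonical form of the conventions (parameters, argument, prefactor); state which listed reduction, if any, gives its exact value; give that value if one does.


At argument -1: a 2F1 with upper {-\frac{3}{2}, 3}, lower {\frac{11}{2}}, scaled by C = 9. Verdict: Kummer's theorem (I3) fires (x = -1; c = \frac{11}{2} equals 1+a-b for upper {-\frac{3}{2}, 3}: listed pattern). Value: \frac{2835}{512} \cdot \pi.

Key step: with t_0 = 9, the parameter 3/8 appears in both the upper and lower lists and cancels.
Ratio: r(k) = -1 * (k-\frac{3}{2}) (k+3) / [(k+\frac{11}{2}) (k+1)] ; factor over Q: parameters, x = -1, and C = 9.


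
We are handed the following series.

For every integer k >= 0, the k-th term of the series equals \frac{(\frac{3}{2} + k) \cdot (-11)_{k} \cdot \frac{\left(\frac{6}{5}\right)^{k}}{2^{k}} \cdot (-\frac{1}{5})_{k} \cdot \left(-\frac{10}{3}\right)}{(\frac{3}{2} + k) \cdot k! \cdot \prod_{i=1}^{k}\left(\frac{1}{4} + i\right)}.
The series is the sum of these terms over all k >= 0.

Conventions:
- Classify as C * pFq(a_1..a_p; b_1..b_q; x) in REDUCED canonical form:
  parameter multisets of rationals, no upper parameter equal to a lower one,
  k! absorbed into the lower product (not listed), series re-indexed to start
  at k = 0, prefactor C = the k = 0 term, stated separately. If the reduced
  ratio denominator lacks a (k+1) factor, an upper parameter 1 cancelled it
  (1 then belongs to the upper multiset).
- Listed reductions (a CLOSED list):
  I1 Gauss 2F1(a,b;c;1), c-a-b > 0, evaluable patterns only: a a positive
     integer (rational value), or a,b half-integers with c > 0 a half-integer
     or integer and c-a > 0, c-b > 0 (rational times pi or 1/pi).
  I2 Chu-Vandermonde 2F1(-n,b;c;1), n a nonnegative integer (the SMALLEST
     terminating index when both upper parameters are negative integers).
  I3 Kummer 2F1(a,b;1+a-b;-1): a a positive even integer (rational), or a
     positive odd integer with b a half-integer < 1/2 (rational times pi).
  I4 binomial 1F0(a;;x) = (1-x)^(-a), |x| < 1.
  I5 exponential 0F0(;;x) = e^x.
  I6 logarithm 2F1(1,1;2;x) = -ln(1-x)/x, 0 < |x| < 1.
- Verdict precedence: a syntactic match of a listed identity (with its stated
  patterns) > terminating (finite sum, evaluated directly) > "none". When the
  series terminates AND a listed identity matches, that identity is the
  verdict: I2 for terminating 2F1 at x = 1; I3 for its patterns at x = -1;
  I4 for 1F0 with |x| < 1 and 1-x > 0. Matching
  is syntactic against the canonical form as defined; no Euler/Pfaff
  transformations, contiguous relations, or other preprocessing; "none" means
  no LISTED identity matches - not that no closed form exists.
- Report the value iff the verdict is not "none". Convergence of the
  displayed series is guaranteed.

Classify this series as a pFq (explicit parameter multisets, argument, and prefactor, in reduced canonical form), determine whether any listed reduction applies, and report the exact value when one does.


With C = -\frac{10}{3}: the canonical form is 2F1(-11, -\frac{1}{5}; \frac{5}{4}; \frac{3}{5}). Verdict: terminating - upper parameter -11 makes this a finite sum (last index 11), evaluated exactly. Value: -\frac{1521892869823284233001418}{299743115901947021484375}.

First insight: from the first term -\frac{10}{3}: k + 3/2 divides numerator and denominator alike; C = -10/3, x = 3/5 after cancelling.
Step ratio: r(k) = \frac{3}{5} * (k-11) (k-\frac{1}{5}) / [(k+\frac{5}{4}) (k+1)] - rational in k, leading ratio \frac{3}{5}; with t_0 = -\frac{10}{3}, classification follows.


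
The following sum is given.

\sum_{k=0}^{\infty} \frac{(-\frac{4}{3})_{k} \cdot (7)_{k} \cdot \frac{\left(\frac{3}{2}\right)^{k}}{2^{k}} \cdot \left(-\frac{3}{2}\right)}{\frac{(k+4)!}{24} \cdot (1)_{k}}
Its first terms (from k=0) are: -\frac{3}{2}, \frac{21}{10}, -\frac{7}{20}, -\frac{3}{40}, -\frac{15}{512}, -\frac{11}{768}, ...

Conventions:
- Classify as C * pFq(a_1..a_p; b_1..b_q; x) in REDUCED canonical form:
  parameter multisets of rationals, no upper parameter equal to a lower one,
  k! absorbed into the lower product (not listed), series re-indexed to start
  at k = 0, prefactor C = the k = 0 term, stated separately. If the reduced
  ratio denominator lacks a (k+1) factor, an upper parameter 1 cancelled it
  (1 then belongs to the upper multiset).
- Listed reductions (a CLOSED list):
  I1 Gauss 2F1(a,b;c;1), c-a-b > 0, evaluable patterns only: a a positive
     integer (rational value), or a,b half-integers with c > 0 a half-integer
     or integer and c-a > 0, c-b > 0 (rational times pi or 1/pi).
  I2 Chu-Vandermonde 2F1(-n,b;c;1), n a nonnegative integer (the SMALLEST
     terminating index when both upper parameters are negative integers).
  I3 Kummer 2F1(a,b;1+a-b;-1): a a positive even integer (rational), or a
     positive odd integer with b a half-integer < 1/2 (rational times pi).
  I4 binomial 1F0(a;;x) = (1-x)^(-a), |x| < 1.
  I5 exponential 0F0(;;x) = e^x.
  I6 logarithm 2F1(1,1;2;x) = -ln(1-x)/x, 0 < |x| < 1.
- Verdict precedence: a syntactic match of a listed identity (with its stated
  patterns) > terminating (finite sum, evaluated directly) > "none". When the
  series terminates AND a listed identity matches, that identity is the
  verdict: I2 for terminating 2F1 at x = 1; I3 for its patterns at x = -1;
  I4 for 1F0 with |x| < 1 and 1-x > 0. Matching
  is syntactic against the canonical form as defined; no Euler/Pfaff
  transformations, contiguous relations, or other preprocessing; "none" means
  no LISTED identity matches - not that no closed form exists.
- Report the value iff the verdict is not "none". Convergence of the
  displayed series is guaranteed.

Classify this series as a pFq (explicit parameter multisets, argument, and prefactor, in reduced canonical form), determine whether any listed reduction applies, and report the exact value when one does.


At argument \frac{3}{4}: a 2F1 with upper {-\frac{4}{3}, 7}, lower {5}, scaled by C = -\frac{3}{2}. Verdict: none (x = \frac{3}{4}): each listed identity misses the multisets {-\frac{4}{3}, 7} ; {5}.

Key observation: t_0 being -\frac{3}{2}, the denominator's factorial ratio (prefactor -3/2) is a lower Pochhammer.
Consecutive-term ratio: r(k) = \frac{3}{4} * (k-\frac{4}{3}) (k+7) / [(k+5) (k+1)] - rational in k, leading ratio \frac{3}{4}; with t_0 = -\frac{3}{2}, classification follows.


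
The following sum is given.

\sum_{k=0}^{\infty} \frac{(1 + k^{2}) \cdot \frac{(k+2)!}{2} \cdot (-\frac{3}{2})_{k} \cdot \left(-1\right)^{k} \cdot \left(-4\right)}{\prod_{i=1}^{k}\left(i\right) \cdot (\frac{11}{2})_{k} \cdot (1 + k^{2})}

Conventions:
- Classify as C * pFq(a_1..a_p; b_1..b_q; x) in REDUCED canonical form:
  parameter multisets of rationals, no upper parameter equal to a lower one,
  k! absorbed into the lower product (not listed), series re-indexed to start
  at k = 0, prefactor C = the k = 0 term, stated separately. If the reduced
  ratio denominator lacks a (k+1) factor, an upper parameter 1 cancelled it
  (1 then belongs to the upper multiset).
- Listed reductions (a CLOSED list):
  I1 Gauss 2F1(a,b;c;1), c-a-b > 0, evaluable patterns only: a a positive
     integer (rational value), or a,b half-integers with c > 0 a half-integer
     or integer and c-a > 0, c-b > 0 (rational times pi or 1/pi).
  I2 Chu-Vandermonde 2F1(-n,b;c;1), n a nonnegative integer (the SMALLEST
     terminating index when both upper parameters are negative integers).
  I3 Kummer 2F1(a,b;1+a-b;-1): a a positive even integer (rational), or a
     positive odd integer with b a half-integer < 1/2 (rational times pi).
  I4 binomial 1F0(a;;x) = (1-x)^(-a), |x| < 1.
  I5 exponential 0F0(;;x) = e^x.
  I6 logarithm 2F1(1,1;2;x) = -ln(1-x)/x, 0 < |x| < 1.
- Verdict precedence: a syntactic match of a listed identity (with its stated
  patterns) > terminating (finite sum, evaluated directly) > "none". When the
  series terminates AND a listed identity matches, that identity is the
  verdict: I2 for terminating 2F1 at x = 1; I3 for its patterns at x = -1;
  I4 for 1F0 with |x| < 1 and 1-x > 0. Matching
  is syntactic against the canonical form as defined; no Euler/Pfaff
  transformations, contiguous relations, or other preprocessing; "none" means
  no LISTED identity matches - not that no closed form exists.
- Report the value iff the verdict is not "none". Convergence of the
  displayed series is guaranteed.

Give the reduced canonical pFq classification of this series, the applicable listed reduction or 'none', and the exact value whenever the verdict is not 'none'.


The series (x = -1) is 2F1: upper {-\frac{3}{2}, 3}, lower {\frac{11}{2}}, prefactor -4. Verdict: Kummer (I3) applies (x = -1; c = \frac{11}{2} equals 1+a-b for upper {-\frac{3}{2}, 3}: listed pattern). Hence: \left(-\frac{315}{128}\right) \cdot \pi.

The tell: x = -1 and the product of the first k integers (prefactor -4) is k!.
Step ratio: r(k) = -1 * (k-\frac{3}{2}) (k+3) / [(k+\frac{11}{2}) (k+1)] ; factor over Q: parameters, x = -1, and C = -4.


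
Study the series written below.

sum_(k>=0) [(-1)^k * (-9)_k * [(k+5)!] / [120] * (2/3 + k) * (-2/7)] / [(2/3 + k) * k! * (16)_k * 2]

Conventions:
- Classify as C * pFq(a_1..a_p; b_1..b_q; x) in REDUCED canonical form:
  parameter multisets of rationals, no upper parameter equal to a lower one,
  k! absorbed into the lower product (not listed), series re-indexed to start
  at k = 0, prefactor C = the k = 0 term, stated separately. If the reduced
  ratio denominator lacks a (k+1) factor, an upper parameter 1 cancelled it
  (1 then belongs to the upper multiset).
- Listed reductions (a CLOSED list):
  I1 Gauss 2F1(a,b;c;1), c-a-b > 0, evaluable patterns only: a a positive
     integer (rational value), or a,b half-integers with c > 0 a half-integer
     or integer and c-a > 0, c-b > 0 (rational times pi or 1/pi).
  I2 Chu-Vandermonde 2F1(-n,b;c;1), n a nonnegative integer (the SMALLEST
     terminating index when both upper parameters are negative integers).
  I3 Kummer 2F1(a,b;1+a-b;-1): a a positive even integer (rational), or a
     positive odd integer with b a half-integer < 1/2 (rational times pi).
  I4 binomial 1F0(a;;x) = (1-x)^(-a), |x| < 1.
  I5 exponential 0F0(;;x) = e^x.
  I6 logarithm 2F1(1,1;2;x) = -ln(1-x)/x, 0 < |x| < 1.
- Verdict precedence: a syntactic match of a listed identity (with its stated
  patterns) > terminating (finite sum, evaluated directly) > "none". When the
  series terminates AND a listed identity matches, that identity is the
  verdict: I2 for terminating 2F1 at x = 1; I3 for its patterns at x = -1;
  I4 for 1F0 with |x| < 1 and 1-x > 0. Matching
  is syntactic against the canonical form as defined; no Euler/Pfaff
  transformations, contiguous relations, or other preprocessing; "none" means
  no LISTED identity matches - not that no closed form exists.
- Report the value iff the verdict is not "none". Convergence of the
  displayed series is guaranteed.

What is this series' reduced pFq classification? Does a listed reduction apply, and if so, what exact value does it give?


Canonical form: C = -1/7 times 2F1 with upper {-9, 6}, lower {16}, x = -1. Verdict at x = -1: Kummer's theorem (I3) matches (x = -1; c = 16 equals 1+a-b for upper {-9, 6}: listed pattern). Its exact value is -13/4.

First insight: with t_0 = -1/7, the factorial ratio (prefactor -1/7) (k+a-1)!/(a-1)! is a rising factorial (a)_k.
Step ratio: r(k) = (-1) * (k-9) (k+6) / [(k+16) (k+1)] - rational in k, leading ratio (-1); with t_0 = -1/7, classification follows.


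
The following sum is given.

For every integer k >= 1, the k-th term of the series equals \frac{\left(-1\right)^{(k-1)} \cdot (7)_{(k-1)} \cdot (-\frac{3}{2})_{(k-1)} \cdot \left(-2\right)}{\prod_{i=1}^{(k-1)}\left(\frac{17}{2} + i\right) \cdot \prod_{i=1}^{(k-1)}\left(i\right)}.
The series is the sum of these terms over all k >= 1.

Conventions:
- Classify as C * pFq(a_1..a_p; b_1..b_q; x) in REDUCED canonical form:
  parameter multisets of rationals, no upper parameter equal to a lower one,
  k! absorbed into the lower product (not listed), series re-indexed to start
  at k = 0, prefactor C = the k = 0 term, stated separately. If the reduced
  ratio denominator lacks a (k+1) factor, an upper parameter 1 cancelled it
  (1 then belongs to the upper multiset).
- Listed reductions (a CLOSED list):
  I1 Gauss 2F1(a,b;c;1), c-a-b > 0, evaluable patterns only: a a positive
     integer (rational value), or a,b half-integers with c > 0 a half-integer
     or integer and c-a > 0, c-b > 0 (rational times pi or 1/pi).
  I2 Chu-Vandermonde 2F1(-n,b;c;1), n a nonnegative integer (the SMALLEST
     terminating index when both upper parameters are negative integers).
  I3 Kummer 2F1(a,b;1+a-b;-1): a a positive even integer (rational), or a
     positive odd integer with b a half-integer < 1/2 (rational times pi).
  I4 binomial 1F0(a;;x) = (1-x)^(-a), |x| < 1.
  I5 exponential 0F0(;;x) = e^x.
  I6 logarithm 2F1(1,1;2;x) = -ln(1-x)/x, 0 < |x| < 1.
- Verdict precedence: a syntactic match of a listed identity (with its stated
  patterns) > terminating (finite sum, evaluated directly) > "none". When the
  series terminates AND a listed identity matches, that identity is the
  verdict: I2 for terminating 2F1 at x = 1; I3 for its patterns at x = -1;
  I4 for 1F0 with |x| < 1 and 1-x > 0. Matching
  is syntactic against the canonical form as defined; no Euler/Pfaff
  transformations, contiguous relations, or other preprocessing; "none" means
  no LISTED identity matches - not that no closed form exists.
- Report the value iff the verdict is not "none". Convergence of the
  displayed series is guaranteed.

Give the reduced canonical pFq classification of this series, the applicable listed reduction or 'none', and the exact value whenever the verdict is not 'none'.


Key step: t_0 = -2 here, and the lower running product (C = -2) is a rising factorial.
Step ratio: r(k) = -1 * (k-\frac{3}{2}) (k+7) / [(k+\frac{19}{2}) (k+1)] - rational in k. x = -1; t_0 = -2; negate the roots.

At argument -1: a 2F1 with upper {-\frac{3}{2}, 7}, lower {\frac{19}{2}}, scaled by C = -2. Verdict: the Kummer evaluation I3 applies (x = -1; c = \frac{19}{2} equals 1+a-b for upper {-\frac{3}{2}, 7}: listed pattern). Value: \left(-\frac{765765}{524288}\right) \cdot \pi.


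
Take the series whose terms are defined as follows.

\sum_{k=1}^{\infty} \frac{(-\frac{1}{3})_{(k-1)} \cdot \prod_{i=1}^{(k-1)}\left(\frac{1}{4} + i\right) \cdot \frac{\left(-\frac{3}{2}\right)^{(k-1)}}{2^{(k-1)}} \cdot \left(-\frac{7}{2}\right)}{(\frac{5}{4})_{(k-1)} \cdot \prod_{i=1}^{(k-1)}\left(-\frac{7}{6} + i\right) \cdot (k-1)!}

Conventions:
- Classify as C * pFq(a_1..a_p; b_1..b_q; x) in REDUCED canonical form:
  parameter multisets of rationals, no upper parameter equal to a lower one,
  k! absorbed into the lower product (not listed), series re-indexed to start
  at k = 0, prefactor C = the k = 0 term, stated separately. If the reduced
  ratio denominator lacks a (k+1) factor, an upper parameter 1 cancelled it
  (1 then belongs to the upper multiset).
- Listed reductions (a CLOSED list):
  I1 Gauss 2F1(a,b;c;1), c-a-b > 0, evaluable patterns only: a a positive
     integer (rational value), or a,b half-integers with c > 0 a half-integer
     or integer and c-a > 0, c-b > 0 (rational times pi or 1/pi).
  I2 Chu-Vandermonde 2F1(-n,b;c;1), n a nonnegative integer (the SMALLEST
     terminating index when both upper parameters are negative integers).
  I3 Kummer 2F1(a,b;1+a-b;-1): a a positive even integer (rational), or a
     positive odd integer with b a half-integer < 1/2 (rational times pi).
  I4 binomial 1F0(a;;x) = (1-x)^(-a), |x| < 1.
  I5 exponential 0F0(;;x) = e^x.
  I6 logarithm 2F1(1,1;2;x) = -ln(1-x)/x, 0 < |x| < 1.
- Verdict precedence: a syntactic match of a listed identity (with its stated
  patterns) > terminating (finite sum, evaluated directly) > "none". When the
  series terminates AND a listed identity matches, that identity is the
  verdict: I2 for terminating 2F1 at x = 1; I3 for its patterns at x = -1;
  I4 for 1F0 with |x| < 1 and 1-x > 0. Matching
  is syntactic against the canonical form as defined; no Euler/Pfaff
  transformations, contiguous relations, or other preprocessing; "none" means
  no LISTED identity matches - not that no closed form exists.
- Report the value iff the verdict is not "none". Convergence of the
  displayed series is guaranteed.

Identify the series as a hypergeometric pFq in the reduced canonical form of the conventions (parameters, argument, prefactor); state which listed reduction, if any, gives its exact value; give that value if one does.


Classification (C = -\frac{7}{2}): 1F1 with upper {-\frac{1}{3}}, lower {-\frac{1}{6}}, argument x = -\frac{3}{4}. Verdict: none - at argument -\frac{3}{4} the multisets {-\frac{1}{3}} ; {-\frac{1}{6}} match no listed identity.

Key observation: t_0 being -\frac{7}{2}, the two k-th powers (C = -7/2) combine into one argument.
Consecutive-term ratio: r(k) = -\frac{3}{4} * (k-\frac{1}{3}) / [(k-\frac{1}{6}) (k+1)] ; factor over Q: parameters, x = -\frac{3}{4}, and C = -\frac{7}{2}.


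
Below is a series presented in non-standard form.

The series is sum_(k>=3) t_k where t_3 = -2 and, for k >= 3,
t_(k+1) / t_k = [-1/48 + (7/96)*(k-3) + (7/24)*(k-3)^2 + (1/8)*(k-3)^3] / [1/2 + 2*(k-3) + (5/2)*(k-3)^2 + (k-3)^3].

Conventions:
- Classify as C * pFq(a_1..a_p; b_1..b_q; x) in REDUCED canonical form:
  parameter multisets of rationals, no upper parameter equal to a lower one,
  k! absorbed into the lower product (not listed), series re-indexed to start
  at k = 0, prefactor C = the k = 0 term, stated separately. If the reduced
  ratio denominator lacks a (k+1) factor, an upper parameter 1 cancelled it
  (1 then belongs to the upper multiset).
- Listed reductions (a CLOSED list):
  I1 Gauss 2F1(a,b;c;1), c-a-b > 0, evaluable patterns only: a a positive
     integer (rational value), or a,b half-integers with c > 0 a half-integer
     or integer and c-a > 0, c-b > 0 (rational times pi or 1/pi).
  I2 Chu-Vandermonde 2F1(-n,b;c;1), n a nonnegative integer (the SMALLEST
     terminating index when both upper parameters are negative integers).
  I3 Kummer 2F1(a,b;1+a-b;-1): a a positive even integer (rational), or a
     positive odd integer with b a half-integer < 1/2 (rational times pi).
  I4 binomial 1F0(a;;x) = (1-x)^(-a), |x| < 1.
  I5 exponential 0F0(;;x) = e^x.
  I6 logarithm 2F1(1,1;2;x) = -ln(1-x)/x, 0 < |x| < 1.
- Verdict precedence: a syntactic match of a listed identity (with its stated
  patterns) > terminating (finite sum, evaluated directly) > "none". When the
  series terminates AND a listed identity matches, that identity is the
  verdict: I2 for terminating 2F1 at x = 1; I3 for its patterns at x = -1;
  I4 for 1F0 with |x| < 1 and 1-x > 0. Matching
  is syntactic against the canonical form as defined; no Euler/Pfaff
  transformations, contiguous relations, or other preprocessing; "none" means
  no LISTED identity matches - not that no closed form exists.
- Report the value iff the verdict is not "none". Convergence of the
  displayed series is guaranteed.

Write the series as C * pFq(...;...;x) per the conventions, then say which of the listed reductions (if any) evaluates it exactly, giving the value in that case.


This is -2 * 2F1(-1/6, 2; 1; 1/8) in reduced canonical form. Verdict: none. Every listed pattern misses the 2F1 form at 1/8, upper {-1/6, 2}.

The tell: x = (1/8) and the ratio is unreduced: k + 1/2 divides both sides (prefactor -2).
Ratio: r(k) = (1/8) * (k-1/6) (k+2) / [(k+1) (k+1)] - rational in k. x = (1/8); t_0 = -2; negate the roots.
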